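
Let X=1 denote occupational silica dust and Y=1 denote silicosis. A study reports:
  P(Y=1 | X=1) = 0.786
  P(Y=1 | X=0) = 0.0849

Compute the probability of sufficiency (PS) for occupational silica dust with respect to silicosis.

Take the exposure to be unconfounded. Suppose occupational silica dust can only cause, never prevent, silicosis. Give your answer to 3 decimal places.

PS ≈ 0.766

Let p₁ = 0.786, p₀ = 0.0849.
Under exogeneity and monotonicity, PS = (p₁ − p₀) / (1 − p₀).
PS = (0.786 − 0.0849) / (1 − 0.0849) = 0.7011 / 0.9151 ≈ 0.7661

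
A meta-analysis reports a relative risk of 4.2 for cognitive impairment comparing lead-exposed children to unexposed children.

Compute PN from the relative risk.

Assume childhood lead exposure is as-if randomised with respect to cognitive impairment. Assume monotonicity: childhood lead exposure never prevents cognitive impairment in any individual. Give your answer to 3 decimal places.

PN ≈ 0.762

Under exogeneity and monotonicity, PN = (RR − 1) / RR = 1 − 1/RR.
PN = (4.2 − 1) / 4.2 = 3.2 / 4.2 ≈ 0.7619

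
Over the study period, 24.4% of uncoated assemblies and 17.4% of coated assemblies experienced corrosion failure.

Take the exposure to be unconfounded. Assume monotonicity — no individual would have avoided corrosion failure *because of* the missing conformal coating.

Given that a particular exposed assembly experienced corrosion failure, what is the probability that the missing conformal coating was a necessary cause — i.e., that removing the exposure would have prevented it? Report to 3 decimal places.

PN ≈ 0.287

p₁ = 0.244, p₀ = 0.174.
Under exogeneity and monotonicity, PN = (p₁ − p₀) / p₁.
PN = (0.244 − 0.174) / 0.244 = 0.07 / 0.244 ≈ 0.2869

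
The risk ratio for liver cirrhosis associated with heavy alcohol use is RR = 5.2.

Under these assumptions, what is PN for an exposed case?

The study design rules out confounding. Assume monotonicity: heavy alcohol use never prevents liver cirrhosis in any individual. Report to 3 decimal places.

Under exogeneity and monotonicity, PN = (RR − 1) / RR = 1 − 1/RR.
PN = (5.2 − 1) / 5.2 = 4.2 / 5.2 ≈ 0.8077

PN ≈ 0.808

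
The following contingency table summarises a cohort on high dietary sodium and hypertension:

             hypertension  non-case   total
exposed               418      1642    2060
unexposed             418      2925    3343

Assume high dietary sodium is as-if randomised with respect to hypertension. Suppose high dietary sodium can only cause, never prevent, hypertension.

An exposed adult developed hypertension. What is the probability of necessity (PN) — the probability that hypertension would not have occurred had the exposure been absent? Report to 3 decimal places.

PN ≈ 0.384

p₁ = P(outcome | exposed) = 418/2060 = 0.20291
p₀ = P(outcome | unexposed) = 418/3343 = 0.12504
Under exogeneity and monotonicity, PN = (p₁ − p₀) / p₁.
PN = (0.20291 − 0.12504) / 0.20291 = 0.077875 / 0.20291 ≈ 0.3838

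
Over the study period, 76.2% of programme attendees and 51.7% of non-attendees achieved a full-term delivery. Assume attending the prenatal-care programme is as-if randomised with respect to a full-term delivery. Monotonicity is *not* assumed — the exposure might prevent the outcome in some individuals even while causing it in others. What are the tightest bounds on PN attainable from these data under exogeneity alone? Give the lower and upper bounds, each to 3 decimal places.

0.322 ≤ PN ≤ 0.634

p₁ = 0.762, p₀ = 0.517.
Under exogeneity alone the bounds on PN are max{0,(p₁−p₀)/p₁} ≤ PN ≤ min{1,(1−p₀)/p₁}.
  lower = (p₁ − p₀)/p₁ = 0.245 / 0.762 ≈ 0.3215
  upper = min{1, (1 − p₀)/p₁} = 0.483 / 0.762 ≈ 0.6339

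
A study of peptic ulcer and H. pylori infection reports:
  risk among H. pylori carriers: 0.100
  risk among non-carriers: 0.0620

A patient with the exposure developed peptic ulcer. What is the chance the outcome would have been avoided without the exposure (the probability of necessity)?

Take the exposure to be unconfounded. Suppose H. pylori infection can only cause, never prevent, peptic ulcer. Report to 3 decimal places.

PN ≈ 0.380

Let p₁ = 0.1, p₀ = 0.062.
Under exogeneity and monotonicity, PN = (p₁ − p₀) / p₁.
PN = (0.1 − 0.062) / 0.1 = 0.038 / 0.1 ≈ 0.3800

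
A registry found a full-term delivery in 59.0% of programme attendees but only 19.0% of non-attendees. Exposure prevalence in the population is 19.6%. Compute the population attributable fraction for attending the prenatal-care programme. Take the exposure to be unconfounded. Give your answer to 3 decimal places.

PAF ≈ 0.292

p₁ = 0.59, p₀ = 0.19.
Overall risk P(Y=1) = π·p₁ + (1−π)·p₀ = 0.196×0.59 + 0.804×0.19 = 0.2684.
Under exogeneity, PAF = [P(Y=1) − p₀] / P(Y=1).
PAF = (0.2684 − 0.19) / 0.2684 ≈ 0.2921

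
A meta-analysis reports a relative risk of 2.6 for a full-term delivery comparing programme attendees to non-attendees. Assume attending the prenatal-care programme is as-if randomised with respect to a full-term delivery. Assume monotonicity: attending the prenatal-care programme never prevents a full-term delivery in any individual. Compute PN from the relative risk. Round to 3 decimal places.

Under exogeneity and monotonicity, PN = (RR − 1) / RR = 1 − 1/RR.
PN = (2.6 − 1) / 2.6 = 1.6 / 2.6 ≈ 0.6154

PN ≈ 0.615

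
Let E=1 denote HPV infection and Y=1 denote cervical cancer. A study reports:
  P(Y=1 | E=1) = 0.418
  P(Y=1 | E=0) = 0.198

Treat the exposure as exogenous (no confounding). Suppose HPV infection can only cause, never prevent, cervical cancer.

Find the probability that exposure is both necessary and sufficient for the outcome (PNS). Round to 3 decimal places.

Let p₁ = 0.418, p₀ = 0.198.
Under exogeneity and monotonicity, PNS = p₁ − p₀.
PNS = 0.418 − 0.198 = 0.22

PNS ≈ 0.220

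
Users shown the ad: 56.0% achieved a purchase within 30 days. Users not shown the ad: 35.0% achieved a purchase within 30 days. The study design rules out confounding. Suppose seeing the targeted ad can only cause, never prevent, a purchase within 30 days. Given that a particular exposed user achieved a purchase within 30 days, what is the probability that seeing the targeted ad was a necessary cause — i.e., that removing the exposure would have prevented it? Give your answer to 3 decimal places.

p₁ = 0.56, p₀ = 0.35.
Under exogeneity and monotonicity, PN = (p₁ − p₀) / p₁.
PN = (0.56 − 0.35) / 0.56 = 0.21 / 0.56 ≈ 0.3750

PN ≈ 0.375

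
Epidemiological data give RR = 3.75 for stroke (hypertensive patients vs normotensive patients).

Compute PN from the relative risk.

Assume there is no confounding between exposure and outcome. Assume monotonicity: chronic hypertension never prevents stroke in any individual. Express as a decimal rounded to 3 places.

Under exogeneity and monotonicity, PN = (RR − 1) / RR = 1 − 1/RR.
PN = (3.75 − 1) / 3.75 = 2.75 / 3.75 ≈ 0.7333

PN ≈ 0.733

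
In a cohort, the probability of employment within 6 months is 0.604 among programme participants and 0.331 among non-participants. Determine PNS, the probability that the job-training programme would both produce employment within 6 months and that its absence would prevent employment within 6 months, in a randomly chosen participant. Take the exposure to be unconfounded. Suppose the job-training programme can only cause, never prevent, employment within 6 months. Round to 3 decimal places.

Let p₁ = 0.604, p₀ = 0.331.
Under exogeneity and monotonicity, PNS = p₁ − p₀.
PNS = 0.604 − 0.331 = 0.273

PNS ≈ 0.273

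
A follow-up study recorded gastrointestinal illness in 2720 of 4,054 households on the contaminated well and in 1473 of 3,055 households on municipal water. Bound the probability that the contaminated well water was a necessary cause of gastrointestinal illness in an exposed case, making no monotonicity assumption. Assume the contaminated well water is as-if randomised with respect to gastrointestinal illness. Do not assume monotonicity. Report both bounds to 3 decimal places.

0.281 ≤ PN ≤ 0.772

p₁ = P(outcome | exposed) = 2720/4054 = 0.67094
p₀ = P(outcome | unexposed) = 1473/3055 = 0.48216
Under exogeneity alone the bounds on PN are max{0,(p₁−p₀)/p₁} ≤ PN ≤ min{1,(1−p₀)/p₁}.
  lower = (p₁ − p₀)/p₁ = 0.18878 / 0.67094 ≈ 0.2814
  upper = min{1, (1 − p₀)/p₁} = 0.51784 / 0.67094 ≈ 0.7718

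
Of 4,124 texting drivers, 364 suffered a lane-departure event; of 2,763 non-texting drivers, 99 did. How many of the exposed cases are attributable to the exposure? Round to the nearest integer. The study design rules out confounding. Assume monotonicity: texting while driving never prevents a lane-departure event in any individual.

about 216 cases

p₁ = P(outcome | exposed) = 364/4124 = 0.088264
p₀ = P(outcome | unexposed) = 99/2763 = 0.035831
PN = (p₁ − p₀)/p₁ = (0.088264 − 0.035831) / 0.088264 ≈ 0.59405.
Attributable cases ≈ PN × (exposed cases) = 0.59405 × 364 ≈ 216.23.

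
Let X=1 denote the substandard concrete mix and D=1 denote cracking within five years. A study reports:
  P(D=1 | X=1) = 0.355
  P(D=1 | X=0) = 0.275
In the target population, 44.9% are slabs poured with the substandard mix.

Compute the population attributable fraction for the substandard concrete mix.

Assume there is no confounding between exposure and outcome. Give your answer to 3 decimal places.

Let p₁ = 0.355, p₀ = 0.275.
Overall risk P(Y=1) = π·p₁ + (1−π)·p₀ = 0.449×0.355 + 0.551×0.275 = 0.31092.
Under exogeneity, PAF = [P(Y=1) − p₀] / P(Y=1).
PAF = (0.31092 − 0.275) / 0.31092 ≈ 0.1155

PAF ≈ 0.116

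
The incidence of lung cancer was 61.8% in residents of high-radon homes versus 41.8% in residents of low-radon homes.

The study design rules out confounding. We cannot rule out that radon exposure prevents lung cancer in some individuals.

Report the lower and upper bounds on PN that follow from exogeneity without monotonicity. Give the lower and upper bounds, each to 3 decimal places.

p₁ = 0.618, p₀ = 0.418.
Under exogeneity alone the bounds on PN are max{0,(p₁−p₀)/p₁} ≤ PN ≤ min{1,(1−p₀)/p₁}.
  lower = (p₁ − p₀)/p₁ = 0.2 / 0.618 ≈ 0.3236
  upper = min{1, (1 − p₀)/p₁} = 0.582 / 0.618 ≈ 0.9417

0.324 ≤ PN ≤ 0.942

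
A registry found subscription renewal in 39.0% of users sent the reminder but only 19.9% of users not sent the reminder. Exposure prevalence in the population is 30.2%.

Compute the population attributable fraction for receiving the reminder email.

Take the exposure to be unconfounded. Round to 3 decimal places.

PAF ≈ 0.225

p₁ = 0.39, p₀ = 0.199.
Overall risk P(Y=1) = π·p₁ + (1−π)·p₀ = 0.302×0.39 + 0.698×0.199 = 0.25668.
Under exogeneity, PAF = [P(Y=1) − p₀] / P(Y=1).
PAF = (0.25668 − 0.199) / 0.25668 ≈ 0.2247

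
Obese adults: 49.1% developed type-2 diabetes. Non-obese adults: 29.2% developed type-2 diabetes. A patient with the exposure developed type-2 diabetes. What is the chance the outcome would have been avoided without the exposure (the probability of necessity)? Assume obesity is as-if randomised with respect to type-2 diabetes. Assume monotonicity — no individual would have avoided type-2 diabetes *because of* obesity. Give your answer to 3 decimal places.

PN ≈ 0.405

p₁ = 0.491, p₀ = 0.292.
Under exogeneity and monotonicity, PN = (p₁ − p₀) / p₁.
PN = (0.491 − 0.292) / 0.491 = 0.199 / 0.491 ≈ 0.4053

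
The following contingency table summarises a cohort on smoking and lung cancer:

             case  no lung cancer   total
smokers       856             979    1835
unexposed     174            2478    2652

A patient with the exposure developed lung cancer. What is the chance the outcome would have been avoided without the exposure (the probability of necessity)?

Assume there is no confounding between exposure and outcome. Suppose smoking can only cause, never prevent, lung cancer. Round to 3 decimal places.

PN ≈ 0.859

p₁ = P(outcome | exposed) = 856/1835 = 0.46649
p₀ = P(outcome | unexposed) = 174/2652 = 0.065611
Under exogeneity and monotonicity, PN = (p₁ − p₀)/p₁.
PN = (0.46649 − 0.065611) / 0.46649 ≈ 0.8594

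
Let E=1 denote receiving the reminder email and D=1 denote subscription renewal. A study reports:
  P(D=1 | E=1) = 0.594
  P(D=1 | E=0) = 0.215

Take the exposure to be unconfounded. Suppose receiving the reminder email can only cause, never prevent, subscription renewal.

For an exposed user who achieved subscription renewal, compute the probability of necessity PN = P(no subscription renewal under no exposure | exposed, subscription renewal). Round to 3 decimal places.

Let p₁ = 0.594, p₀ = 0.215.
Under exogeneity and monotonicity, PN = (p₁ − p₀) / p₁.
PN = (0.594 − 0.215) / 0.594 = 0.379 / 0.594 ≈ 0.6380

PN ≈ 0.638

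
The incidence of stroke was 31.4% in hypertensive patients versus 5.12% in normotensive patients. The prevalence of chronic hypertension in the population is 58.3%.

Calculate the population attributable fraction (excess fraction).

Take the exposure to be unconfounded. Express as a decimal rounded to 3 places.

p₁ = 0.314, p₀ = 0.0512.
Overall risk P(Y=1) = π·p₁ + (1−π)·p₀ = 0.583×0.314 + 0.417×0.0512 = 0.20441.
Under exogeneity, PAF = [P(Y=1) − p₀] / P(Y=1).
PAF = (0.20441 − 0.0512) / 0.20441 ≈ 0.7495

PAF ≈ 0.750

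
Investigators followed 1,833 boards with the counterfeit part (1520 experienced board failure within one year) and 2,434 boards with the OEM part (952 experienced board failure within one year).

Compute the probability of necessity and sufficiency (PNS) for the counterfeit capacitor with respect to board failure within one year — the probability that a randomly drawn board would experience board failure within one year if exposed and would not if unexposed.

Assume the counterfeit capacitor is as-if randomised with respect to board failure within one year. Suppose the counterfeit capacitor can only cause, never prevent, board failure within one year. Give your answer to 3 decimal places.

PNS ≈ 0.438

p₁ = P(outcome | exposed) = 1520/1833 = 0.82924
p₀ = P(outcome | unexposed) = 952/2434 = 0.39113
Under exogeneity and monotonicity, PNS = p₁ − p₀.
PNS = 0.82924 − 0.39113 = 0.43812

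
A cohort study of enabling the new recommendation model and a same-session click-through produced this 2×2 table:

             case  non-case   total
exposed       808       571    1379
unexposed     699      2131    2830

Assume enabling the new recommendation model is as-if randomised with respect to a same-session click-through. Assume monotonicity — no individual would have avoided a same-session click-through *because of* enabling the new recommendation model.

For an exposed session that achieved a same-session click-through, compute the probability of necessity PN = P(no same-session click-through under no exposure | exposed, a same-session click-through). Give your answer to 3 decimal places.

PN ≈ 0.578

p₁ = P(outcome | exposed) = 808/1379 = 0.58593
p₀ = P(outcome | unexposed) = 699/2830 = 0.247
Under exogeneity and monotonicity, PN = (p₁ − p₀) / p₁.
PN = (0.58593 − 0.247) / 0.58593 = 0.33894 / 0.58593 ≈ 0.5785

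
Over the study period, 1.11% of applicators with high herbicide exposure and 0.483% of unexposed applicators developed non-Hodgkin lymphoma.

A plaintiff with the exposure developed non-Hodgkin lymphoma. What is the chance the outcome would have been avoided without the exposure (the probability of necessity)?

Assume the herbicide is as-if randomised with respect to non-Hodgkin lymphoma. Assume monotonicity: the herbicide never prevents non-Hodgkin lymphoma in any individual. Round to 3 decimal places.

PN ≈ 0.565

p₁ = 0.0111, p₀ = 0.00483.
Under exogeneity and monotonicity, PN = (p₁ − p₀) / p₁.
PN = (0.0111 − 0.00483) / 0.0111 = 0.00627 / 0.0111 ≈ 0.5649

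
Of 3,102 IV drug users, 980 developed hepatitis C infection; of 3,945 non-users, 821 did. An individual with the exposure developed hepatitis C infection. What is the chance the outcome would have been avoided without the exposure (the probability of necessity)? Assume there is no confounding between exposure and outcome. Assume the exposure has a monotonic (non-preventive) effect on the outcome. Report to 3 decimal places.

PN ≈ 0.341

p₁ = P(outcome | exposed) = 980/3102 = 0.31593
p₀ = P(outcome | unexposed) = 821/3945 = 0.20811
Under exogeneity and monotonicity, PN = (p₁ − p₀) / p₁.
PN = (0.31593 − 0.20811) / 0.31593 = 0.10781 / 0.31593 ≈ 0.3413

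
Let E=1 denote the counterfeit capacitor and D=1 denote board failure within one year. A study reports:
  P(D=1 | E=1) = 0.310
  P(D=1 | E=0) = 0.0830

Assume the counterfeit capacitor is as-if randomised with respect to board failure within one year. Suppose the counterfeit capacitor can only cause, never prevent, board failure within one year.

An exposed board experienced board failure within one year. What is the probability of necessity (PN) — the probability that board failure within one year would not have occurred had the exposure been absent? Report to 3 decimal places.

Let p₁ = 0.31, p₀ = 0.083.
Under exogeneity and monotonicity, PN = (p₁ − p₀) / p₁.
PN = (0.31 − 0.083) / 0.31 = 0.227 / 0.31 ≈ 0.7323

PN ≈ 0.732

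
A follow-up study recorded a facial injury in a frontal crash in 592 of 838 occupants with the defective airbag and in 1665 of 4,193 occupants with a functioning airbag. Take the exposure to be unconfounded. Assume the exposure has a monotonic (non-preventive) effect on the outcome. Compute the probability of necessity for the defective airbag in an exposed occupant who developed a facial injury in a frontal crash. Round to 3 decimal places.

p₁ = P(outcome | exposed) = 592/838 = 0.70644
p₀ = P(outcome | unexposed) = 1665/4193 = 0.39709
Under exogeneity and monotonicity, PN = (p₁ − p₀) / p₁.
PN = (0.70644 − 0.39709) / 0.70644 = 0.30935 / 0.70644 ≈ 0.4379

PN ≈ 0.438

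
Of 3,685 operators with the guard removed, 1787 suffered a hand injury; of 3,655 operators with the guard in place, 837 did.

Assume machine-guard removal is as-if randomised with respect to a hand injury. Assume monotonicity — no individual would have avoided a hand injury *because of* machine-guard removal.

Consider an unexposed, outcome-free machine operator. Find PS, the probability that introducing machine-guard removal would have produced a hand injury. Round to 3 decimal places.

p₁ = P(outcome | exposed) = 1787/3685 = 0.48494
p₀ = P(outcome | unexposed) = 837/3655 = 0.229
Under exogeneity and monotonicity, PS = (p₁ − p₀) / (1 − p₀).
PS = (0.48494 − 0.229) / (1 − 0.229) = 0.25594 / 0.771 ≈ 0.3320

PS ≈ 0.332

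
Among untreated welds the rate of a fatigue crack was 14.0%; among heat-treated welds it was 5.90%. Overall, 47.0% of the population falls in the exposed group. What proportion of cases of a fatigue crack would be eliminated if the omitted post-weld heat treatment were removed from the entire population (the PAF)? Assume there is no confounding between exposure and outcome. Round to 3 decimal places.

p₁ = 0.14, p₀ = 0.059.
Overall risk P(Y=1) = π·p₁ + (1−π)·p₀ = 0.47×0.14 + 0.53×0.059 = 0.09707.
Under exogeneity, PAF = [P(Y=1) − p₀] / P(Y=1).
PAF = (0.09707 − 0.059) / 0.09707 ≈ 0.3922

PAF ≈ 0.392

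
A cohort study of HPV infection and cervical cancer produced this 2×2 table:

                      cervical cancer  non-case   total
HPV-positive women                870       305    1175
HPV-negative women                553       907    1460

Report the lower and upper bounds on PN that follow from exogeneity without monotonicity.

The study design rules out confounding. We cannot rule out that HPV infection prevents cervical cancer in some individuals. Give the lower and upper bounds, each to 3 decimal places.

0.488 ≤ PN ≤ 0.839

p₁ = P(outcome | exposed) = 870/1175 = 0.74043
p₀ = P(outcome | unexposed) = 553/1460 = 0.37877
Under exogeneity alone the bounds on PN are max{0,(p₁−p₀)/p₁} ≤ PN ≤ min{1,(1−p₀)/p₁}.
  lower = (p₁ − p₀)/p₁ = 0.36166 / 0.74043 ≈ 0.4884
  upper = min{1, (1 − p₀)/p₁} = 0.62123 / 0.74043 ≈ 0.8390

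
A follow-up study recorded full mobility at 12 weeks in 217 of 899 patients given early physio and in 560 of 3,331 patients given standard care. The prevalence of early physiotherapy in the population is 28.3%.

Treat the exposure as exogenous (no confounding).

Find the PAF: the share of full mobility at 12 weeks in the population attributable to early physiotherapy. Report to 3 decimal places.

PAF ≈ 0.110

p₁ = P(outcome | exposed) = 217/899 = 0.24138
p₀ = P(outcome | unexposed) = 560/3331 = 0.16812
Overall risk P(Y=1) = π·p₁ + (1−π)·p₀ = 0.283×0.24138 + 0.717×0.16812 = 0.18885.
Under exogeneity, PAF = [P(Y=1) − p₀] / P(Y=1).
PAF = (0.18885 − 0.16812) / 0.18885 ≈ 0.1098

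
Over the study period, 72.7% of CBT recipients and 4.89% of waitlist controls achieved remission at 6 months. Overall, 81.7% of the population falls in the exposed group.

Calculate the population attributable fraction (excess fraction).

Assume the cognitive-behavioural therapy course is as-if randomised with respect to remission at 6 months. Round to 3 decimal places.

p₁ = 0.727, p₀ = 0.0489.
Overall risk P(Y=1) = π·p₁ + (1−π)·p₀ = 0.817×0.727 + 0.183×0.0489 = 0.60291.
Under exogeneity, PAF = [P(Y=1) − p₀] / P(Y=1).
PAF = (0.60291 − 0.0489) / 0.60291 ≈ 0.9189

PAF ≈ 0.919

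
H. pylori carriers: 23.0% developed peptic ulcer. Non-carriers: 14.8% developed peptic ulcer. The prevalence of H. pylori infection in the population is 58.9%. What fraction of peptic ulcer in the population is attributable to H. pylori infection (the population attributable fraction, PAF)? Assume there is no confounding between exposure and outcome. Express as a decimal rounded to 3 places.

p₁ = 0.23, p₀ = 0.148.
Overall risk P(Y=1) = π·p₁ + (1−π)·p₀ = 0.589×0.23 + 0.411×0.148 = 0.1963.
Under exogeneity, PAF = [P(Y=1) − p₀] / P(Y=1).
PAF = (0.1963 − 0.148) / 0.1963 ≈ 0.2460

PAF ≈ 0.246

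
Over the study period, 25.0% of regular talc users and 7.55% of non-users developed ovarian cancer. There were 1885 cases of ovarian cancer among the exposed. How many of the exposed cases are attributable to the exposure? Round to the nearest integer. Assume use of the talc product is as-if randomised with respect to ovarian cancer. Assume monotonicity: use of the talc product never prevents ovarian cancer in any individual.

p₁ = 0.25, p₀ = 0.0755.
PN = (p₁ − p₀)/p₁ = (0.25 − 0.0755) / 0.25 ≈ 0.69800.
Attributable cases ≈ PN × (exposed cases) = 0.69800 × 1885 ≈ 1315.73.

about 1316 cases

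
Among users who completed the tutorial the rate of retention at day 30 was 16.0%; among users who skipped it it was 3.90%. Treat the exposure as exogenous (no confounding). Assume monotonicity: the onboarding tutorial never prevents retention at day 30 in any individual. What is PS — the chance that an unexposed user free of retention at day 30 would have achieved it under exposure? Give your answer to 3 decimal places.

PS ≈ 0.126

p₁ = 0.16, p₀ = 0.039.
Under exogeneity and monotonicity, PS = (p₁ − p₀) / (1 − p₀).
PS = (0.16 − 0.039) / (1 − 0.039) = 0.121 / 0.961 ≈ 0.1259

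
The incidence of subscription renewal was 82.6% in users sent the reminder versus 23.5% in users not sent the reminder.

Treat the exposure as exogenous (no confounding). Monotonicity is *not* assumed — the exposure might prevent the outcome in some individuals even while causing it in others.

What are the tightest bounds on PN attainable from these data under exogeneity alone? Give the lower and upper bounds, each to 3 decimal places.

0.715 ≤ PN ≤ 0.926

p₁ = 0.826, p₀ = 0.235.
Under exogeneity alone the bounds on PN are max{0,(p₁−p₀)/p₁} ≤ PN ≤ min{1,(1−p₀)/p₁}.
  lower = (p₁ − p₀)/p₁ = 0.591 / 0.826 ≈ 0.7155
  upper = min{1, (1 − p₀)/p₁} = 0.765 / 0.826 ≈ 0.9262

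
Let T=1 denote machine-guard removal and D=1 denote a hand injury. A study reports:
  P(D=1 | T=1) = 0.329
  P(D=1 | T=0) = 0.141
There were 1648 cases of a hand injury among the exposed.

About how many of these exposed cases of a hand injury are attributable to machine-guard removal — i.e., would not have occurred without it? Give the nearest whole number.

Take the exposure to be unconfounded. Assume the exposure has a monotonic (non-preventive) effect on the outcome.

Let p₁ = 0.329, p₀ = 0.141.
PN = (p₁ − p₀)/p₁ = (0.329 − 0.141) / 0.329 ≈ 0.57143.
Attributable cases ≈ PN × (exposed cases) = 0.57143 × 1648 ≈ 941.71.

about 942 cases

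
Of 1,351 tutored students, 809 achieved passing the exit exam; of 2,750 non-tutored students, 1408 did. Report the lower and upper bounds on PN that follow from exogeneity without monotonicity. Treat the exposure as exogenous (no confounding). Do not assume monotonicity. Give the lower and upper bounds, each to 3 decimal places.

0.145 ≤ PN ≤ 0.815

p₁ = P(outcome | exposed) = 809/1351 = 0.59882
p₀ = P(outcome | unexposed) = 1408/2750 = 0.512
Under exogeneity alone the bounds on PN are max{0,(p₁−p₀)/p₁} ≤ PN ≤ min{1,(1−p₀)/p₁}.
  lower = (p₁ − p₀)/p₁ = 0.086816 / 0.59882 ≈ 0.1450
  upper = min{1, (1 − p₀)/p₁} = 0.488 / 0.59882 ≈ 0.8149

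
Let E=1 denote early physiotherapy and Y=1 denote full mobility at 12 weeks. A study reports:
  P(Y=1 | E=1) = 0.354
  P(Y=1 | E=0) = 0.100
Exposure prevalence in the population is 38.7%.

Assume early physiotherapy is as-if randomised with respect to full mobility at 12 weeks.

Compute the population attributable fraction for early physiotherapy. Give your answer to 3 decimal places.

PAF ≈ 0.496

Let p₁ = 0.354, p₀ = 0.1.
Overall risk P(Y=1) = π·p₁ + (1−π)·p₀ = 0.387×0.354 + 0.613×0.1 = 0.1983.
Under exogeneity, PAF = [P(Y=1) − p₀] / P(Y=1).
PAF = (0.1983 − 0.1) / 0.1983 ≈ 0.4957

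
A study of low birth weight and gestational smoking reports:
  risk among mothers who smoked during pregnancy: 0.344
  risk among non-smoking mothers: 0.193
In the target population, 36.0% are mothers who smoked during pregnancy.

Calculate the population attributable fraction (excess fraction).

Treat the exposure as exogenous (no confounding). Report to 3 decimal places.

PAF ≈ 0.220

Let p₁ = 0.344, p₀ = 0.193.
Overall risk P(Y=1) = π·p₁ + (1−π)·p₀ = 0.36×0.344 + 0.64×0.193 = 0.24736.
Under exogeneity, PAF = [P(Y=1) − p₀] / P(Y=1).
PAF = (0.24736 − 0.193) / 0.24736 ≈ 0.2198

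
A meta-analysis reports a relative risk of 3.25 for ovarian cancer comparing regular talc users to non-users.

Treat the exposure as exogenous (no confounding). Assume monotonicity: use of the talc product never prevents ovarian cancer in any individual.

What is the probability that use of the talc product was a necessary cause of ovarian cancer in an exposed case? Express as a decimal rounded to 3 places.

PN ≈ 0.692

Under exogeneity and monotonicity, PN = (RR − 1) / RR = 1 − 1/RR.
PN = (3.25 − 1) / 3.25 = 2.25 / 3.25 ≈ 0.6923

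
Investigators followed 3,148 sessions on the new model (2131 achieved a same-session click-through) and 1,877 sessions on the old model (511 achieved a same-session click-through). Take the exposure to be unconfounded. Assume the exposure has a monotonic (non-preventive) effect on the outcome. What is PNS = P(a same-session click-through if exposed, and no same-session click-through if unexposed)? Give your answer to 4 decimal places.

PNS ≈ 0.4047

p₁ = P(outcome | exposed) = 2131/3148 = 0.67694
p₀ = P(outcome | unexposed) = 511/1877 = 0.27224
Under exogeneity and monotonicity, PNS = p₁ − p₀.
PNS = 0.67694 − 0.27224 = 0.40469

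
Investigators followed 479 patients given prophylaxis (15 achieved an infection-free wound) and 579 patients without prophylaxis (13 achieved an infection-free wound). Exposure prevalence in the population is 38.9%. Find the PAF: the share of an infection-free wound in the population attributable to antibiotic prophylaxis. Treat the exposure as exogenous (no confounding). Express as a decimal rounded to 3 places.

PAF ≈ 0.133

p₁ = P(outcome | exposed) = 15/479 = 0.031315
p₀ = P(outcome | unexposed) = 13/579 = 0.022453
Overall risk P(Y=1) = π·p₁ + (1−π)·p₀ = 0.389×0.031315 + 0.611×0.022453 = 0.0259.
Under exogeneity, PAF = [P(Y=1) − p₀] / P(Y=1).
PAF = (0.0259 − 0.022453) / 0.0259 ≈ 0.1331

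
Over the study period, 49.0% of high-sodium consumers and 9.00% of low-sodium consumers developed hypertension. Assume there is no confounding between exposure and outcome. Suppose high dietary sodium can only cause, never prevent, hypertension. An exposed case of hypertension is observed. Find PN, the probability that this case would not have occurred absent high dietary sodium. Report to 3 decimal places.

p₁ = 0.49, p₀ = 0.09.
Under exogeneity and monotonicity, PN = (p₁ − p₀) / p₁.
PN = (0.49 − 0.09) / 0.49 = 0.4 / 0.49 ≈ 0.8163

PN ≈ 0.816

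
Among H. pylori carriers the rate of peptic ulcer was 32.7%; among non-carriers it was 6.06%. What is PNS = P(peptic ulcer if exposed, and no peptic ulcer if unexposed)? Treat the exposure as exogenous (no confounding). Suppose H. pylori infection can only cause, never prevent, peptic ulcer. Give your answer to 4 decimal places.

p₁ = 0.327, p₀ = 0.0606.
Under exogeneity and monotonicity, PNS = p₁ − p₀.
PNS = 0.327 − 0.0606 = 0.2664

PNS ≈ 0.2664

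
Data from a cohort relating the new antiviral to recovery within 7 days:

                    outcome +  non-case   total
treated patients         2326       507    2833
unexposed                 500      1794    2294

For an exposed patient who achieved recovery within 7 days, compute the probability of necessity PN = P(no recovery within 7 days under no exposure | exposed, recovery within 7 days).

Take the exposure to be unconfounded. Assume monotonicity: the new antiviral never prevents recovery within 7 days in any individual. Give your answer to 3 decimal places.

PN ≈ 0.735

p₁ = P(outcome | exposed) = 2326/2833 = 0.82104
p₀ = P(outcome | unexposed) = 500/2294 = 0.21796
Under exogeneity and monotonicity, PN = (p₁ − p₀)/p₁.
PN = (0.82104 − 0.21796) / 0.82104 ≈ 0.7345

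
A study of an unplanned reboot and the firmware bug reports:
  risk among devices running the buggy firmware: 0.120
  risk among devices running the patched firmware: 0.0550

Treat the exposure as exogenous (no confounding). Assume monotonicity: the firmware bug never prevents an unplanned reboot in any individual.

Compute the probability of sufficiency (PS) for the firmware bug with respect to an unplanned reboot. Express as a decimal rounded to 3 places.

PS ≈ 0.069

Let p₁ = 0.12, p₀ = 0.055.
Under exogeneity and monotonicity, PS = (p₁ − p₀) / (1 − p₀).
PS = (0.12 − 0.055) / (1 − 0.055) = 0.065 / 0.945 ≈ 0.0688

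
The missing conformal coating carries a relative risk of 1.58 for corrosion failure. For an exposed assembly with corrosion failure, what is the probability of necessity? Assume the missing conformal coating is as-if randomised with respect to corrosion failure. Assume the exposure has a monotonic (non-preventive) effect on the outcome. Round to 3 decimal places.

PN ≈ 0.367

Under exogeneity and monotonicity, PN = (RR − 1) / RR = 1 − 1/RR.
PN = (1.58 − 1) / 1.58 = 0.58 / 1.58 ≈ 0.3671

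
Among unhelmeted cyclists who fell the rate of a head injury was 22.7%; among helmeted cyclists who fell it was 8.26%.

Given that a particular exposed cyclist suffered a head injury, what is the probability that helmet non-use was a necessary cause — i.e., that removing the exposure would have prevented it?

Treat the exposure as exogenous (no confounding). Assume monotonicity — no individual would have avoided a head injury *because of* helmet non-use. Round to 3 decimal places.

PN ≈ 0.636

p₁ = 0.227, p₀ = 0.0826.
Under exogeneity and monotonicity, PN = (p₁ − p₀) / p₁.
PN = (0.227 − 0.0826) / 0.227 = 0.1444 / 0.227 ≈ 0.6361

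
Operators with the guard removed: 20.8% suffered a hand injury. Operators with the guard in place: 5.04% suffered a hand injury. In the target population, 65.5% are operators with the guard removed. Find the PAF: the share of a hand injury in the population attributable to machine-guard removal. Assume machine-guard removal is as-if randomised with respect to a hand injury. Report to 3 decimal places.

p₁ = 0.208, p₀ = 0.0504.
Overall risk P(Y=1) = π·p₁ + (1−π)·p₀ = 0.655×0.208 + 0.345×0.0504 = 0.15363.
Under exogeneity, PAF = [P(Y=1) − p₀] / P(Y=1).
PAF = (0.15363 − 0.0504) / 0.15363 ≈ 0.6719

PAF ≈ 0.672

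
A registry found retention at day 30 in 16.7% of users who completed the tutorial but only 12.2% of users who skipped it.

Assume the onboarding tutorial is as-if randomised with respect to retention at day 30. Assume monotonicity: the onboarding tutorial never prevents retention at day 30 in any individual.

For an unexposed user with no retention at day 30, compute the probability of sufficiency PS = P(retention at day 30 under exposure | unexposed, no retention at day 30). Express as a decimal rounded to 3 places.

p₁ = 0.167, p₀ = 0.122.
Under exogeneity and monotonicity, PS = (p₁ − p₀) / (1 − p₀).
PS = (0.167 − 0.122) / (1 − 0.122) = 0.045 / 0.878 ≈ 0.0513

PS ≈ 0.051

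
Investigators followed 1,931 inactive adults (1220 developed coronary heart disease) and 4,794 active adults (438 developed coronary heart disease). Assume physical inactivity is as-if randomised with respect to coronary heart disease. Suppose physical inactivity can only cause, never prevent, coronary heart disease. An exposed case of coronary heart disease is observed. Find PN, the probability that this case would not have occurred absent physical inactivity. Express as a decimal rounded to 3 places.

PN ≈ 0.855

p₁ = P(outcome | exposed) = 1220/1931 = 0.6318
p₀ = P(outcome | unexposed) = 438/4794 = 0.091364
Under exogeneity and monotonicity, PN = (p₁ − p₀) / p₁.
PN = (0.6318 − 0.091364) / 0.6318 = 0.54043 / 0.6318 ≈ 0.8554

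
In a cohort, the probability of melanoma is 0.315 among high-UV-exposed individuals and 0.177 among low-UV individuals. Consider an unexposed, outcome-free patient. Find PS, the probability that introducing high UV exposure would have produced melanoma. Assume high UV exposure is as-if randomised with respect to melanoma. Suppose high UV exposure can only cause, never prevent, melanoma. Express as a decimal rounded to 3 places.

Let p₁ = 0.315, p₀ = 0.177.
Under exogeneity and monotonicity, PS = (p₁ − p₀) / (1 − p₀).
PS = (0.315 − 0.177) / (1 − 0.177) = 0.138 / 0.823 ≈ 0.1677

PS ≈ 0.168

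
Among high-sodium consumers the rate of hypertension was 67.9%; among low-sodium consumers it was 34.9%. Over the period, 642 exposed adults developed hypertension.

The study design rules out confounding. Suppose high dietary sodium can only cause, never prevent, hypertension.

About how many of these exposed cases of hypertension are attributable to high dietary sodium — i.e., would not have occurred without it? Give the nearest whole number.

p₁ = 0.679, p₀ = 0.349.
PN = (p₁ − p₀)/p₁ = (0.679 − 0.349) / 0.679 ≈ 0.48601.
Attributable cases ≈ PN × (exposed cases) = 0.48601 × 642 ≈ 312.02.

about 312 cases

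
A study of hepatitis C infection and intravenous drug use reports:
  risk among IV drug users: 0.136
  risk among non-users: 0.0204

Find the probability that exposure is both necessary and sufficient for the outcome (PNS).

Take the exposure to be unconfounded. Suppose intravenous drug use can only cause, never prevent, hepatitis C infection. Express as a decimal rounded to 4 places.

PNS ≈ 0.1156

Let p₁ = 0.136, p₀ = 0.0204.
Under exogeneity and monotonicity, PNS = p₁ − p₀.
PNS = 0.136 − 0.0204 = 0.1156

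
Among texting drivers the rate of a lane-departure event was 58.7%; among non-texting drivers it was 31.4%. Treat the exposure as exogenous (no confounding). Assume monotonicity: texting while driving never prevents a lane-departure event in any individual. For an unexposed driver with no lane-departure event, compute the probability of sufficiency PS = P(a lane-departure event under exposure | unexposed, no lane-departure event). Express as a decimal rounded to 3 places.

p₁ = 0.587, p₀ = 0.314.
Under exogeneity and monotonicity, PS = (p₁ − p₀) / (1 − p₀).
PS = (0.587 − 0.314) / (1 − 0.314) = 0.273 / 0.686 ≈ 0.3980

PS ≈ 0.398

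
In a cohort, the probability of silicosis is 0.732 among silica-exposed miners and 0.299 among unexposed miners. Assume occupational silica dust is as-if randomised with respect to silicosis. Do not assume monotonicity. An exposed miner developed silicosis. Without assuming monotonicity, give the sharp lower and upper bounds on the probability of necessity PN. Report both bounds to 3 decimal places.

0.592 ≤ PN ≤ 0.958

Let p₁ = 0.732, p₀ = 0.299.
Under exogeneity alone the bounds on PN are max{0,(p₁−p₀)/p₁} ≤ PN ≤ min{1,(1−p₀)/p₁}.
  lower = (p₁ − p₀)/p₁ = 0.433 / 0.732 ≈ 0.5915
  upper = min{1, (1 − p₀)/p₁} = 0.701 / 0.732 ≈ 0.9577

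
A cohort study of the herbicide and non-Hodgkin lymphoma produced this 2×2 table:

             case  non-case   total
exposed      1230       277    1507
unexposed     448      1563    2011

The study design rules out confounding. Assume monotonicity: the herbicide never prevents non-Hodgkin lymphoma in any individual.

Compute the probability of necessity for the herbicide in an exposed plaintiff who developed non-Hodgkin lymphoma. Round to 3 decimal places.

p₁ = P(outcome | exposed) = 1230/1507 = 0.81619
p₀ = P(outcome | unexposed) = 448/2011 = 0.22277
Under exogeneity and monotonicity, PN = (p₁ − p₀)/p₁.
PN = (0.81619 − 0.22277) / 0.81619 ≈ 0.7271

PN ≈ 0.727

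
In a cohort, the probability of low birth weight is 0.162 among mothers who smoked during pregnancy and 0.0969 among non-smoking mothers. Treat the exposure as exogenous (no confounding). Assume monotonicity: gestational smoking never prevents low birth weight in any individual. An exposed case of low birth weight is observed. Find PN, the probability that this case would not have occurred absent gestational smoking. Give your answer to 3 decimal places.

PN ≈ 0.402

Let p₁ = 0.162, p₀ = 0.0969.
Under exogeneity and monotonicity, PN = (p₁ − p₀) / p₁.
PN = (0.162 − 0.0969) / 0.162 = 0.0651 / 0.162 ≈ 0.4019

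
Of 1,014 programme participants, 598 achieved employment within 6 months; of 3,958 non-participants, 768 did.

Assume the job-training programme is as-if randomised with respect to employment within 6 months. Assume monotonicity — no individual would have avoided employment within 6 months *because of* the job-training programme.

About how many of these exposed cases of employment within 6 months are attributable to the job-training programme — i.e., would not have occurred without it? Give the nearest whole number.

about 401 cases

p₁ = P(outcome | exposed) = 598/1014 = 0.58974
p₀ = P(outcome | unexposed) = 768/3958 = 0.19404
PN = (p₁ − p₀)/p₁ = (0.58974 − 0.19404) / 0.58974 ≈ 0.67098.
Attributable cases ≈ PN × (exposed cases) = 0.67098 × 598 ≈ 401.25.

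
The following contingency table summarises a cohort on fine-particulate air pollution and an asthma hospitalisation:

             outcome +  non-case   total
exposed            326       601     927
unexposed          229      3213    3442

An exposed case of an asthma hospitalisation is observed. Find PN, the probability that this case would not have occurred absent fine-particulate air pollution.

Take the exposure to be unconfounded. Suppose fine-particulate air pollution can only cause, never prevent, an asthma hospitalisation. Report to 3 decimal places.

PN ≈ 0.811

p₁ = P(outcome | exposed) = 326/927 = 0.35167
p₀ = P(outcome | unexposed) = 229/3442 = 0.066531
Under exogeneity and monotonicity, PN = (p₁ − p₀)/p₁.
PN = (0.35167 − 0.066531) / 0.35167 ≈ 0.8108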